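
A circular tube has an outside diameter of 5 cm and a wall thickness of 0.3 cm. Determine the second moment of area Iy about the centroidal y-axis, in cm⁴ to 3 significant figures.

Iy ≈ 12.3 cm⁴

Decompose the section into non-overlapping parts with the origin at the bottom-left of its bounding rectangle.
Outer circle: ⌀5, A = 19.635 cm², x = 2.5 cm, Ī = 30.68 cm⁴.
Bore (subtracted): ⌀4.4, A = 15.205 cm², x = 2.5 cm, Ī = 18.398 cm⁴.
By symmetry the centroid is at mid-width, x̄ = 2.5 cm.
All pieces are centred on the centroidal y-axis, so I = ΣĪ (holes subtracted) = 12.281 cm⁴.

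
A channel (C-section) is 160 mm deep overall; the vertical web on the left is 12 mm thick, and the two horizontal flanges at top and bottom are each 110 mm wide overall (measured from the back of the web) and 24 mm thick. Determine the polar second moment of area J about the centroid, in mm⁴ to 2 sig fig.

Split into non-overlapping primitives; take the origin at the lower-left of the bounding box.
Web: 12 × 160, A = 1 920 mm², y = 80 mm, Ī = 4 096 000 mm⁴.
Top flange (beyond web): 98 × 24, A = 2 352 mm², y = 148 mm, Ī = 112 896 mm⁴.
Bottom flange (beyond web): 98 × 24, A = 2 352 mm², y = 12 mm, Ī = 112 896 mm⁴.
By symmetry the centroid is at mid-height, ȳ = 80 mm.
Transfer each piece to the centroidal x-axis using Ī + A·d² with d = y − 80:
  web: d = 0 mm → contributes +4 096 000 mm⁴
  top flange (beyond web): d = 68 mm → contributes +10 988 544 mm⁴
  bottom flange (beyond web): d = -68 mm → contributes +10 988 544 mm⁴
Total I = 26 073 088 mm⁴.
For the y-axis: x̄ = 45.06 mm.
Repeating about the centroidal y-axis gives I_y = 7 912 330 mm⁴.
Polar second moment: J = I_x + I_y = 33 985 418 mm⁴.

J ≈ 3.4 × 10⁷ mm⁴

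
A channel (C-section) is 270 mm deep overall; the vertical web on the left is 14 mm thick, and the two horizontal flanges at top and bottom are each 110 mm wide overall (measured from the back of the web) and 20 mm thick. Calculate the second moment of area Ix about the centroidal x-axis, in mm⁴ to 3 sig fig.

Split into non-overlapping primitives; take the origin at the lower-left of the bounding box.
Web: 14 × 270, A = 3 780 mm², y = 135 mm, Ī = 22 963 500 mm⁴.
Top flange (beyond web): 96 × 20, A = 1 920 mm², y = 260 mm, Ī = 64 000 mm⁴.
Bottom flange (beyond web): 96 × 20, A = 1 920 mm², y = 10 mm, Ī = 64 000 mm⁴.
By symmetry the centroid is at mid-height, ȳ = 135 mm.
Transfer each piece to the centroidal x-axis using Ī + A·d² with d = y − 135:
  web: d = 0 mm → contributes +22 963 500 mm⁴
  top flange (beyond web): d = 125 mm → contributes +30 064 000 mm⁴
  bottom flange (beyond web): d = -125 mm → contributes +30 064 000 mm⁴
Total I = 83 091 500 mm⁴.

Ix ≈ 8.31 × 10⁷ mm⁴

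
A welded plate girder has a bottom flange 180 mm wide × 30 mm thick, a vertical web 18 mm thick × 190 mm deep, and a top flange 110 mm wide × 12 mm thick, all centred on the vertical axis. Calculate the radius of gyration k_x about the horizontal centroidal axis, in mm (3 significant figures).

Split into non-overlapping primitives; take the origin at the lower-left of the bounding box.
Bottom plate: 180 × 30, A = 5 400 mm², y = 15 mm, Ī = 405 000 mm⁴.
Web plate: 18 × 190, A = 3 420 mm², y = 125 mm, Ī = 10 288 500 mm⁴.
Top plate: 110 × 12, A = 1 320 mm², y = 226 mm, Ī = 15 840 mm⁴.
Centroid: ȳ = ΣA·y / ΣA = 79.568 mm.
Transfer each piece to the horizontal centroidal axis using Ī + A·d² with d = y − 79.568:
  bottom plate: d = -64.568 mm → contributes +22 917 777 mm⁴
  web plate: d = 45.432 mm → contributes +17 347 593 mm⁴
  top plate: d = 146.43 mm → contributes +28 319 698 mm⁴
Total I = 68 585 068 mm⁴.
Radius of gyration: k = √(I/A) = √(68 585 068 / 10 140) = 82.242 mm.

k_x ≈ 82.2 mm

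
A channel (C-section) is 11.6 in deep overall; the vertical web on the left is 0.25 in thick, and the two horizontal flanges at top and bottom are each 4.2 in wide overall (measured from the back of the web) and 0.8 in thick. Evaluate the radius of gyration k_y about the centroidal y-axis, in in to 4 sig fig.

Break the section into simple shapes (no overlaps), measuring from the bottom-left corner of the bounding box.
Web: 0.25 × 11.6, A = 2.9 in², x = 0.125 in, Ī = 0.0151042 in⁴.
Top flange (beyond web): 3.95 × 0.8, A = 3.16 in², x = 2.225 in, Ī = 4.10866 in⁴.
Bottom flange (beyond web): 3.95 × 0.8, A = 3.16 in², x = 2.225 in, Ī = 4.10866 in⁴.
Centroid: x̄ = ΣA·x / ΣA = 1.56448 in.
Transfer each piece to the centroidal y-axis using Ī + A·d² with d = x − 1.56448:
  web: d = -1.43948 in → contributes +6.0242 in⁴
  top flange (beyond web): d = 0.660521 in → contributes +5.48733 in⁴
  bottom flange (beyond web): d = 0.660521 in → contributes +5.48733 in⁴
Total I = 16.9989 in⁴.
Radius of gyration: k = √(I/A) = √(16.9989 / 9.22) = 1.35783 in.

k_y ≈ 1.358 in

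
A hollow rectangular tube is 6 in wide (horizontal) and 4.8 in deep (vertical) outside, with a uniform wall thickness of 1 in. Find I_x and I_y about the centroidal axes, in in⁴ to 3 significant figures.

Break the section into simple shapes (no overlaps), measuring from the bottom-left corner of the bounding box.
Outer rectangle: 6 × 4.8, A = 28.8 in², y = 2.4 in, Ī = 55.296 in⁴.
Inner void (subtracted): 4 × 2.8, A = 11.2 in², y = 2.4 in, Ī = 7.3173 in⁴.
By symmetry the centroid is at mid-height, ȳ = 2.4 in.
All pieces are centred on the centroidal x-axis, so I = ΣĪ (holes subtracted) = 47.979 in⁴.
Repeating about the centroidal y-axis gives I_y = 71.467 in⁴.

I_x ≈ 48.0 in⁴, I_y ≈ 71.5 in⁴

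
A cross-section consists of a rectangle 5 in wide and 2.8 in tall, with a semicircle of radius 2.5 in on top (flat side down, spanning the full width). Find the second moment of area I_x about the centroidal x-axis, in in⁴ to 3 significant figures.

Split into non-overlapping primitives; take the origin at the lower-left of the bounding box.
Rectangular body: 5 × 2.8, A = 14 in², y = 1.4 in, Ī = 9.1467 in⁴.
Semicircular cap: semicircle r = 2.5, A = 9.8175 in², y = 3.861 in, Ī = 4.2874 in⁴.
Centroid: ȳ = ΣA·y / ΣA = 2.4144 in.
Transfer each piece to the centroidal x-axis using Ī + A·d² with d = y − 2.4144:
  rectangular body: d = -1.0144 in → contributes +23.554 in⁴
  semicircular cap: d = 1.4466 in → contributes +24.832 in⁴
Total I = 48.386 in⁴.

I_x ≈ 48.4 in⁴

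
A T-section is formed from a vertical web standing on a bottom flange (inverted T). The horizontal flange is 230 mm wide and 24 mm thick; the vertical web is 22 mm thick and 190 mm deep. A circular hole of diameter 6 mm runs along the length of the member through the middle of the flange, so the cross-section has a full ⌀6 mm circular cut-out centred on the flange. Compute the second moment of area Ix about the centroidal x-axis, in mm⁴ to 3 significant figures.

Ix ≈ 4.00 × 10⁷ mm⁴

Break the section into simple shapes (no overlaps), measuring from the bottom-left corner of the bounding box.
Flange: 230 × 24, A = 5 520 mm², y = 12 mm, Ī = 264 960 mm⁴.
Web: 22 × 190, A = 4 180 mm², y = 119 mm, Ī = 12 574 833 mm⁴.
Hole (subtracted): ⌀6, A = 28.274 mm², y = 12 mm, Ī = 63.617 mm⁴.
Centroid: ȳ = ΣA·y / ΣA = 58.244 mm.
Transfer each piece to the centroidal x-axis using Ī + A·d² with d = y − 58.244:
  flange: d = -46.244 mm → contributes +12 069 560 mm⁴
  web: d = 60.756 mm → contributes +28 004 394 mm⁴
  hole: d = -46.244 mm → contributes −60 529 mm⁴
Total I = 40 013 425 mm⁴.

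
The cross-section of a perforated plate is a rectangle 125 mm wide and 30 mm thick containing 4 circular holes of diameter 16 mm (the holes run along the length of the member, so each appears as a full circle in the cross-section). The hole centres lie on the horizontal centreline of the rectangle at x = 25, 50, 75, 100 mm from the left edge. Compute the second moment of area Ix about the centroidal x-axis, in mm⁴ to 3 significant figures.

Ix ≈ 2.68 × 10⁵ mm⁴

Decompose the section into non-overlapping parts with the origin at the bottom-left of its bounding rectangle.
Plate: 125 × 30, A = 3 750 mm², y = 15 mm, Ī = 281 250 mm⁴.
Hole 1 (subtracted): ⌀16, A = 201.06 mm², y = 15 mm, Ī = 3 217 mm⁴.
Hole 2 (subtracted): ⌀16, A = 201.06 mm², y = 15 mm, Ī = 3 217 mm⁴.
Hole 3 (subtracted): ⌀16, A = 201.06 mm², y = 15 mm, Ī = 3 217 mm⁴.
Hole 4 (subtracted): ⌀16, A = 201.06 mm², y = 15 mm, Ī = 3 217 mm⁴.
By symmetry the centroid is at mid-height, ȳ = 15 mm.
All pieces are centred on the centroidal x-axis, so I = ΣĪ (holes subtracted) = 268 382 mm⁴.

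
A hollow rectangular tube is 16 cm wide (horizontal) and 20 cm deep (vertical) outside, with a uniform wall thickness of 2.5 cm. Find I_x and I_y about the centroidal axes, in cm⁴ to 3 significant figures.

Treat the section as a set of non-overlapping primitives; coordinates are from the bounding-box lower-left.
Outer rectangle: 16 × 20, A = 320 cm², y = 10 cm, Ī = 10 667 cm⁴.
Inner void (subtracted): 11 × 15, A = 165 cm², y = 10 cm, Ī = 3093.8 cm⁴.
By symmetry the centroid is at mid-height, ȳ = 10 cm.
All pieces are centred on the centroidal x-axis, so I = ΣĪ (holes subtracted) = 7572.9 cm⁴.
Repeating about the centroidal y-axis gives I_y = 5162.9 cm⁴.

I_x ≈ 7570 cm⁴, I_y ≈ 5160 cm⁴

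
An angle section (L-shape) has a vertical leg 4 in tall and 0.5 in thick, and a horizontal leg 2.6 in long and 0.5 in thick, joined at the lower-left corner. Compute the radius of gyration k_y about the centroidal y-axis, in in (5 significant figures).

k_y ≈ 0.72228 in

Treat the section as a set of non-overlapping primitives; coordinates are from the bounding-box lower-left.
Vertical leg: 0.5 × 4, A = 2 in², x = 0.25 in, Ī = 0.04166667 in⁴.
Horizontal leg (remainder): 2.1 × 0.5, A = 1.05 in², x = 1.55 in, Ī = 0.385875 in⁴.
Centroid: x̄ = ΣA·x / ΣA = 0.697541 in.
Transfer each piece to the centroidal y-axis using Ī + A·d² with d = x − 0.697541:
  vertical leg: d = -0.447541 in → contributes +0.4422525 in⁴
  horizontal leg (remainder): d = 0.852459 in → contributes +1.148896 in⁴
Total I = 1.591148 in⁴.
Radius of gyration: k = √(I/A) = √(1.591148 / 3.05) = 0.7222797 in.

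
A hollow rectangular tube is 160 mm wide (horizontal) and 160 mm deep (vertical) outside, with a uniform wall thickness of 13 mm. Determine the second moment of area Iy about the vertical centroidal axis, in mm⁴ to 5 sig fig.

Iy ≈ 2.7745 × 10⁷ mm⁴

Treat the section as a set of non-overlapping primitives; coordinates are from the bounding-box lower-left.
Outer rectangle: 160 × 160, A = 25 600 mm², x = 80 mm, Ī = 54 613 333 mm⁴.
Inner void (subtracted): 134 × 134, A = 17 956 mm², x = 80 mm, Ī = 26 868 161 mm⁴.
By symmetry the centroid is at mid-width, x̄ = 80 mm.
All pieces are centred on the vertical centroidal axis, so I = ΣĪ (holes subtracted) = 27 745 172 mm⁴.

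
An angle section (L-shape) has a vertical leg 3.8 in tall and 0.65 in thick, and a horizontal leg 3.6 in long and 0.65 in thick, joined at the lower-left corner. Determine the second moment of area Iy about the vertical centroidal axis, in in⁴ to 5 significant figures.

Iy ≈ 4.9751 in⁴

Break the section into simple shapes (no overlaps), measuring from the bottom-left corner of the bounding box.
Vertical leg: 0.65 × 3.8, A = 2.47 in², x = 0.325 in, Ī = 0.08696458 in⁴.
Horizontal leg (remainder): 2.95 × 0.65, A = 1.9175 in², x = 2.125 in, Ī = 1.390587 in⁴.
Centroid: x̄ = ΣA·x / ΣA = 1.111667 in.
Transfer each piece to the vertical centroidal axis using Ī + A·d² with d = x − 1.111667:
  vertical leg: d = -0.7866667 in → contributes +1.61551 in⁴
  horizontal leg (remainder): d = 1.013333 in → contributes +3.359561 in⁴
Total I = 4.975072 in⁴.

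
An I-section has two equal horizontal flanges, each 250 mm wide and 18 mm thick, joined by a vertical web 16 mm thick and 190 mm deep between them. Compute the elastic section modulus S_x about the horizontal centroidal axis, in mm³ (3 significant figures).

Break the section into simple shapes (no overlaps), measuring from the bottom-left corner of the bounding box.
Bottom flange: 250 × 18, A = 4 500 mm², y = 9 mm, Ī = 121 500 mm⁴.
Web: 16 × 190, A = 3 040 mm², y = 113 mm, Ī = 9 145 333 mm⁴.
Top flange: 250 × 18, A = 4 500 mm², y = 217 mm, Ī = 121 500 mm⁴.
By symmetry the centroid is at mid-height, ȳ = 113 mm.
Transfer each piece to the horizontal centroidal axis using Ī + A·d² with d = y − 113:
  bottom flange: d = -104 mm → contributes +48 793 500 mm⁴
  web: d = 0 mm → contributes +9 145 333 mm⁴
  top flange: d = 104 mm → contributes +48 793 500 mm⁴
Total I = 106 732 333 mm⁴.
Extreme fibre distance c = 113 mm; S = I/c = 944 534 mm³.

S_x ≈ 9.45 × 10⁵ mm³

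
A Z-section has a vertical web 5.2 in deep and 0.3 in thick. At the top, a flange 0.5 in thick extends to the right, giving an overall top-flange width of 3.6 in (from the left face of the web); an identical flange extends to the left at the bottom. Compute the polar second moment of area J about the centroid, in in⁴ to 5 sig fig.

Treat the section as a set of non-overlapping primitives; coordinates are from the bounding-box lower-left.
Web: 0.3 × 5.2, A = 1.56 in², y = 2.6 in, Ī = 3.5152 in⁴.
Top flange (beyond web): 3.3 × 0.5, A = 1.65 in², y = 4.95 in, Ī = 0.034375 in⁴.
Bottom flange (beyond web): 3.3 × 0.5, A = 1.65 in², y = 0.25 in, Ī = 0.034375 in⁴.
Centroid: ȳ = ΣA·y / ΣA = 2.6 in.
Transfer each piece to the centroidal x-axis using Ī + A·d² with d = y − 2.6:
  web: d = 0 in → contributes +3.5152 in⁴
  top flange (beyond web): d = 2.35 in → contributes +9.1465 in⁴
  bottom flange (beyond web): d = -2.35 in → contributes +9.1465 in⁴
Total I = 21.8082 in⁴.
For the y-axis: x̄ = 3.45 in.
Repeating about the centroidal y-axis gives I_y = 13.69845 in⁴.
Polar second moment: J = I_x + I_y = 35.50665 in⁴.

J ≈ 35.507 in⁴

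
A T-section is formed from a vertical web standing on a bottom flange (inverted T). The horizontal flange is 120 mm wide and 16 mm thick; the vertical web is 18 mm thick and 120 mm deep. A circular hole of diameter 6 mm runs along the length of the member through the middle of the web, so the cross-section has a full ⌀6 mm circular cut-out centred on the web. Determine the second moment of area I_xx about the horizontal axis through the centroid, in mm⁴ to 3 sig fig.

I_xx ≈ 7.30 × 10⁶ mm⁴

Treat the section as a set of non-overlapping primitives; coordinates are from the bounding-box lower-left.
Flange: 120 × 16, A = 1 920 mm², y = 8 mm, Ī = 40 960 mm⁴.
Web: 18 × 120, A = 2 160 mm², y = 76 mm, Ī = 2 592 000 mm⁴.
Hole (subtracted): ⌀6, A = 28.274 mm², y = 76 mm, Ī = 63.617 mm⁴.
Centroid: ȳ = ΣA·y / ΣA = 43.777 mm.
Transfer each piece to the horizontal axis through the centroid using Ī + A·d² with d = y − 43.777:
  flange: d = -35.777 mm → contributes +2 498 506 mm⁴
  web: d = 32.223 mm → contributes +4 834 818 mm⁴
  hole: d = 32.223 mm → contributes −29 422 mm⁴
Total I = 7 303 901 mm⁴.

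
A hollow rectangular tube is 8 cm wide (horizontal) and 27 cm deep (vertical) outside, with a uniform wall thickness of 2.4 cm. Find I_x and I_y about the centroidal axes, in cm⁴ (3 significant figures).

I_x ≈ 1.02 × 10⁴ cm⁴, I_y ≈ 1090 cm⁴

Treat the section as a set of non-overlapping primitives; coordinates are from the bounding-box lower-left.
Outer rectangle: 8 × 27, A = 216 cm², y = 13.5 cm, Ī = 13 122 cm⁴.
Inner void (subtracted): 3.2 × 22.2, A = 71.04 cm², y = 13.5 cm, Ī = 2917.6 cm⁴.
By symmetry the centroid is at mid-height, ȳ = 13.5 cm.
All pieces are centred on the centroidal x-axis, so I = ΣĪ (holes subtracted) = 10 204 cm⁴.
Repeating about the centroidal y-axis gives I_y = 1091.4 cm⁴.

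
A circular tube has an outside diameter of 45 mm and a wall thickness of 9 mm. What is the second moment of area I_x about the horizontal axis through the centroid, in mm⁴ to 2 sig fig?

I_x ≈ 1.8 × 10⁵ mm⁴

Split into non-overlapping primitives; take the origin at the lower-left of the bounding box.
Outer circle: ⌀45, A = 1 590 mm², y = 22.5 mm, Ī = 201 289 mm⁴.
Bore (subtracted): ⌀27, A = 572.6 mm², y = 22.5 mm, Ī = 26 087 mm⁴.
By symmetry the centroid is at mid-height, ȳ = 22.5 mm.
All pieces are centred on the horizontal axis through the centroid, so I = ΣĪ (holes subtracted) = 175 202 mm⁴.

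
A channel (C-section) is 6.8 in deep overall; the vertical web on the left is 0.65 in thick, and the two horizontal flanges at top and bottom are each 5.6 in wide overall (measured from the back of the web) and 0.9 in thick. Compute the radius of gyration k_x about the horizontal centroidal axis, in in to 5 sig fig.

k_x ≈ 2.6720 in

Decompose the section into non-overlapping parts with the origin at the bottom-left of its bounding rectangle.
Web: 0.65 × 6.8, A = 4.42 in², y = 3.4 in, Ī = 17.03173 in⁴.
Top flange (beyond web): 4.95 × 0.9, A = 4.455 in², y = 6.35 in, Ī = 0.3007125 in⁴.
Bottom flange (beyond web): 4.95 × 0.9, A = 4.455 in², y = 0.45 in, Ī = 0.3007125 in⁴.
By symmetry the centroid is at mid-height, ȳ = 3.4 in.
Transfer each piece to the horizontal centroidal axis using Ī + A·d² with d = y − 3.4:
  web: d = 0 in → contributes +17.03173 in⁴
  top flange (beyond web): d = 2.95 in → contributes +39.07035 in⁴
  bottom flange (beyond web): d = -2.95 in → contributes +39.07035 in⁴
Total I = 95.17243 in⁴.
Radius of gyration: k = √(I/A) = √(95.17243 / 13.33) = 2.672025 in.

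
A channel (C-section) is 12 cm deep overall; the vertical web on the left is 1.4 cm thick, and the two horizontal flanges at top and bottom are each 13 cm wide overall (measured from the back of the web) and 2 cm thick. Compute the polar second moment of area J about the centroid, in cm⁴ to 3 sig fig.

Decompose the section into non-overlapping parts with the origin at the bottom-left of its bounding rectangle.
Web: 1.4 × 12, A = 16.8 cm², y = 6 cm, Ī = 201.6 cm⁴.
Top flange (beyond web): 11.6 × 2, A = 23.2 cm², y = 11 cm, Ī = 7.7333 cm⁴.
Bottom flange (beyond web): 11.6 × 2, A = 23.2 cm², y = 1 cm, Ī = 7.7333 cm⁴.
By symmetry the centroid is at mid-height, ȳ = 6 cm.
Transfer each piece to the centroidal x-axis using Ī + A·d² with d = y − 6:
  web: d = 0 cm → contributes +201.6 cm⁴
  top flange (beyond web): d = 5 cm → contributes +587.73 cm⁴
  bottom flange (beyond web): d = -5 cm → contributes +587.73 cm⁴
Total I = 1377.1 cm⁴.
For the y-axis: x̄ = 5.4722 cm.
Repeating about the centroidal y-axis gives I_y = 1044.2 cm⁴.
Polar second moment: J = I_x + I_y = 2421.2 cm⁴.

J ≈ 2420 cm⁴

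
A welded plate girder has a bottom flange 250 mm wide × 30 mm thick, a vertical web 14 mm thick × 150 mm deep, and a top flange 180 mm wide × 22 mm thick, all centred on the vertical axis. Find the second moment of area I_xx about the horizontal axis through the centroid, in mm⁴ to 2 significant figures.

I_xx ≈ 8.6 × 10⁷ mm⁴

Treat the section as a set of non-overlapping primitives; coordinates are from the bounding-box lower-left.
Bottom plate: 250 × 30, A = 7 500 mm², y = 15 mm, Ī = 562 500 mm⁴.
Web plate: 14 × 150, A = 2 100 mm², y = 105 mm, Ī = 3 937 500 mm⁴.
Top plate: 180 × 22, A = 3 960 mm², y = 191 mm, Ī = 159 720 mm⁴.
Centroid: ȳ = ΣA·y / ΣA = 80.34 mm.
Transfer each piece to the horizontal axis through the centroid using Ī + A·d² with d = y − 80.34:
  bottom plate: d = -65.34 mm → contributes +32 578 724 mm⁴
  web plate: d = 24.66 mm → contributes +5 214 928 mm⁴
  top plate: d = 110.7 mm → contributes +48 655 695 mm⁴
Total I = 86 449 347 mm⁴.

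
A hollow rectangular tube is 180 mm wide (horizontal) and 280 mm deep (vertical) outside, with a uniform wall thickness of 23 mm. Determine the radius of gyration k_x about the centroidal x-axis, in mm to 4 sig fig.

Split into non-overlapping primitives; take the origin at the lower-left of the bounding box.
Outer rectangle: 180 × 280, A = 50 400 mm², y = 140 mm, Ī = 329 280 000 mm⁴.
Inner void (subtracted): 134 × 234, A = 31 356 mm², y = 140 mm, Ī = 143 077 428 mm⁴.
By symmetry the centroid is at mid-height, ȳ = 140 mm.
All pieces are centred on the centroidal x-axis, so I = ΣĪ (holes subtracted) = 186 202 572 mm⁴.
Radius of gyration: k = √(I/A) = √(186 202 572 / 19 044) = 98.8812 mm.

k_x ≈ 98.88 mm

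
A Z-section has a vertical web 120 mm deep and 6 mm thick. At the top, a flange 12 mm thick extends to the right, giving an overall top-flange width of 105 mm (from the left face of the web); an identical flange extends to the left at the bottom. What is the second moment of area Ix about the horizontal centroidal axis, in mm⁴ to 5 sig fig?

Ix ≈ 7.8209 × 10⁶ mm⁴

Break the section into simple shapes (no overlaps), measuring from the bottom-left corner of the bounding box.
Web: 6 × 120, A = 720 mm², y = 60 mm, Ī = 864 000 mm⁴.
Top flange (beyond web): 99 × 12, A = 1 188 mm², y = 114 mm, Ī = 14 256 mm⁴.
Bottom flange (beyond web): 99 × 12, A = 1 188 mm², y = 6 mm, Ī = 14 256 mm⁴.
Centroid: ȳ = ΣA·y / ΣA = 60 mm.
Transfer each piece to the horizontal centroidal axis using Ī + A·d² with d = y − 60:
  web: d = 0 mm → contributes +864 000 mm⁴
  top flange (beyond web): d = 54 mm → contributes +3 478 464 mm⁴
  bottom flange (beyond web): d = -54 mm → contributes +3 478 464 mm⁴
Total I = 7 820 928 mm⁴.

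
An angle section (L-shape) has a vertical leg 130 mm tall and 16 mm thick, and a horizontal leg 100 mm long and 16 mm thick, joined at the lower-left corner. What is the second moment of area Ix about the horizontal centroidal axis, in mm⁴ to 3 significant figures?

Split into non-overlapping primitives; take the origin at the lower-left of the bounding box.
Vertical leg: 16 × 130, A = 2 080 mm², y = 65 mm, Ī = 2 929 333 mm⁴.
Horizontal leg (remainder): 84 × 16, A = 1 344 mm², y = 8 mm, Ī = 28 672 mm⁴.
Centroid: ȳ = ΣA·y / ΣA = 42.626 mm.
Transfer each piece to the horizontal centroidal axis using Ī + A·d² with d = y − 42.626:
  vertical leg: d = 22.374 mm → contributes +3 970 557 mm⁴
  horizontal leg (remainder): d = -34.626 mm → contributes +1 640 090 mm⁴
Total I = 5 610 647 mm⁴.

Ix ≈ 5.61 × 10⁶ mm⁴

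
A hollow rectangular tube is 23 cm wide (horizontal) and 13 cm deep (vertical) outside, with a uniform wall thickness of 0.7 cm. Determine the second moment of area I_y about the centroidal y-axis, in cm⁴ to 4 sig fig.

I_y ≈ 3439 cm⁴

Break the section into simple shapes (no overlaps), measuring from the bottom-left corner of the bounding box.
Outer rectangle: 23 × 13, A = 299 cm², x = 11.5 cm, Ī = 13180.9 cm⁴.
Inner void (subtracted): 21.6 × 11.6, A = 250.56 cm², x = 11.5 cm, Ī = 9741.77 cm⁴.
By symmetry the centroid is at mid-width, x̄ = 11.5 cm.
All pieces are centred on the centroidal y-axis, so I = ΣĪ (holes subtracted) = 3439.14 cm⁴.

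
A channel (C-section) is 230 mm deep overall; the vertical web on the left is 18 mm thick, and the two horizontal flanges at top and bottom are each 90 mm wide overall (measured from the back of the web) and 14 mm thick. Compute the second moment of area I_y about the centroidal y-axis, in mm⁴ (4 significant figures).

Treat the section as a set of non-overlapping primitives; coordinates are from the bounding-box lower-left.
Web: 18 × 230, A = 4 140 mm², x = 9 mm, Ī = 111 780 mm⁴.
Top flange (beyond web): 72 × 14, A = 1 008 mm², x = 54 mm, Ī = 435 456 mm⁴.
Bottom flange (beyond web): 72 × 14, A = 1 008 mm², x = 54 mm, Ī = 435 456 mm⁴.
Centroid: x̄ = ΣA·x / ΣA = 23.7368 mm.
Transfer each piece to the centroidal y-axis using Ī + A·d² with d = x − 23.7368:
  web: d = -14.7368 mm → contributes +1 010 882 mm⁴
  top flange (beyond web): d = 30.2632 mm → contributes +1 358 642 mm⁴
  bottom flange (beyond web): d = 30.2632 mm → contributes +1 358 642 mm⁴
Total I = 3 728 166 mm⁴.

I_y ≈ 3.728 × 10⁶ mm⁴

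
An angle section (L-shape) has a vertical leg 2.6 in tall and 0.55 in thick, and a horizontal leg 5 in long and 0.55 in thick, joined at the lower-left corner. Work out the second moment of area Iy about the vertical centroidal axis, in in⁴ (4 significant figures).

Treat the section as a set of non-overlapping primitives; coordinates are from the bounding-box lower-left.
Vertical leg: 0.55 × 2.6, A = 1.43 in², x = 0.275 in, Ī = 0.0360479 in⁴.
Horizontal leg (remainder): 4.45 × 0.55, A = 2.4475 in², x = 2.775 in, Ī = 4.03888 in⁴.
Centroid: x̄ = ΣA·x / ΣA = 1.85301 in.
Transfer each piece to the vertical centroidal axis using Ī + A·d² with d = x − 1.85301:
  vertical leg: d = -1.57801 in → contributes +3.59693 in⁴
  horizontal leg (remainder): d = 0.921986 in → contributes +6.1194 in⁴
Total I = 9.71633 in⁴.

Iy ≈ 9.716 in⁴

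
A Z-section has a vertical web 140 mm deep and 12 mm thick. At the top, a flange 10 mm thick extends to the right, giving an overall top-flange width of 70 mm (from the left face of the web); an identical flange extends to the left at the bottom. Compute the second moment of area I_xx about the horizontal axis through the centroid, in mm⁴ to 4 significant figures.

Decompose the section into non-overlapping parts with the origin at the bottom-left of its bounding rectangle.
Web: 12 × 140, A = 1 680 mm², y = 70 mm, Ī = 2 744 000 mm⁴.
Top flange (beyond web): 58 × 10, A = 580 mm², y = 135 mm, Ī = 4833.33 mm⁴.
Bottom flange (beyond web): 58 × 10, A = 580 mm², y = 5 mm, Ī = 4833.33 mm⁴.
Centroid: ȳ = ΣA·y / ΣA = 70 mm.
Transfer each piece to the horizontal axis through the centroid using Ī + A·d² with d = y − 70:
  web: d = 0 mm → contributes +2 744 000 mm⁴
  top flange (beyond web): d = 65 mm → contributes +2 455 333 mm⁴
  bottom flange (beyond web): d = -65 mm → contributes +2 455 333 mm⁴
Total I = 7 654 667 mm⁴.

I_xx ≈ 7.655 × 10⁶ mm⁴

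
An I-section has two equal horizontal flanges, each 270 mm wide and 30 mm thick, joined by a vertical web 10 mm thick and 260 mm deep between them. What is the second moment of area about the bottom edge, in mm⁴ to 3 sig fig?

I_base ≈ 8.38 × 10⁸ mm⁴

Treat the section as a set of non-overlapping primitives; coordinates are from the bounding-box lower-left.
Bottom flange: 270 × 30, A = 8 100 mm², y = 15 mm, Ī = 607 500 mm⁴.
Web: 10 × 260, A = 2 600 mm², y = 160 mm, Ī = 14 646 667 mm⁴.
Top flange: 270 × 30, A = 8 100 mm², y = 305 mm, Ī = 607 500 mm⁴.
Transfer each piece to a horizontal axis along the bottom face using Ī + A·d² with d = y − 0:
  bottom flange: d = 15 mm → contributes +2 430 000 mm⁴
  web: d = 160 mm → contributes +81 206 667 mm⁴
  top flange: d = 305 mm → contributes +754 110 000 mm⁴
Total I = 837 746 667 mm⁴.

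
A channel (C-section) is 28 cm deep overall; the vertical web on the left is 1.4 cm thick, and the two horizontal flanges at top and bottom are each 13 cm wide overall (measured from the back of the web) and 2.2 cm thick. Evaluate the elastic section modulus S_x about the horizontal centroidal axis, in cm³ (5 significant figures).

Break the section into simple shapes (no overlaps), measuring from the bottom-left corner of the bounding box.
Web: 1.4 × 28, A = 39.2 cm², y = 14 cm, Ī = 2561.067 cm⁴.
Top flange (beyond web): 11.6 × 2.2, A = 25.52 cm², y = 26.9 cm, Ī = 10.29307 cm⁴.
Bottom flange (beyond web): 11.6 × 2.2, A = 25.52 cm², y = 1.1 cm, Ī = 10.29307 cm⁴.
By symmetry the centroid is at mid-height, ȳ = 14 cm.
Transfer each piece to the horizontal centroidal axis using Ī + A·d² with d = y − 14:
  web: d = 0 cm → contributes +2561.067 cm⁴
  top flange (beyond web): d = 12.9 cm → contributes +4257.076 cm⁴
  bottom flange (beyond web): d = -12.9 cm → contributes +4257.076 cm⁴
Total I = 11075.22 cm⁴.
Extreme fibre distance c = 14 cm; S = I/c = 791.0871 cm³.

S_x ≈ 791.09 cm³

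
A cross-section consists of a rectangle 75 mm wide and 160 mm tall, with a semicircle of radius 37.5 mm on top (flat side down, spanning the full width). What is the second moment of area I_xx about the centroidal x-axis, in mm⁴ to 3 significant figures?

I_xx ≈ 4.30 × 10⁷ mm⁴

Decompose the section into non-overlapping parts with the origin at the bottom-left of its bounding rectangle.
Rectangular body: 75 × 160, A = 12 000 mm², y = 80 mm, Ī = 25 600 000 mm⁴.
Semicircular cap: semicircle r = 37.5, A = 2208.9 mm², y = 175.92 mm, Ī = 217 049 mm⁴.
Centroid: ȳ = ΣA·y / ΣA = 94.911 mm.
Transfer each piece to the centroidal x-axis using Ī + A·d² with d = y − 94.911:
  rectangular body: d = -14.911 mm → contributes +28 268 091 mm⁴
  semicircular cap: d = 81.004 mm → contributes +14 711 426 mm⁴
Total I = 42 979 517 mm⁴.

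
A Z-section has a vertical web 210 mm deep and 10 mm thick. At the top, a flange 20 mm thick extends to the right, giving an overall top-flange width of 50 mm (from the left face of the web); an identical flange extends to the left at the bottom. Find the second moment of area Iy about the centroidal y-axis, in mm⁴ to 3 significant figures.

Decompose the section into non-overlapping parts with the origin at the bottom-left of its bounding rectangle.
Web: 10 × 210, A = 2 100 mm², x = 45 mm, Ī = 17 500 mm⁴.
Top flange (beyond web): 40 × 20, A = 800 mm², x = 70 mm, Ī = 106 667 mm⁴.
Bottom flange (beyond web): 40 × 20, A = 800 mm², x = 20 mm, Ī = 106 667 mm⁴.
Centroid: x̄ = ΣA·x / ΣA = 45 mm.
Transfer each piece to the centroidal y-axis using Ī + A·d² with d = x − 45:
  web: d = 0 mm → contributes +17 500 mm⁴
  top flange (beyond web): d = 25 mm → contributes +606 667 mm⁴
  bottom flange (beyond web): d = -25 mm → contributes +606 667 mm⁴
Total I = 1 230 833 mm⁴.

Iy ≈ 1.23 × 10⁶ mm⁴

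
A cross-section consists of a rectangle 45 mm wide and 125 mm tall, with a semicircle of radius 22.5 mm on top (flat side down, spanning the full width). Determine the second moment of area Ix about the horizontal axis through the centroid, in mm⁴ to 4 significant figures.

Break the section into simple shapes (no overlaps), measuring from the bottom-left corner of the bounding box.
Rectangular body: 45 × 125, A = 5 625 mm², y = 62.5 mm, Ī = 7 324 219 mm⁴.
Semicircular cap: semicircle r = 22.5, A = 795.216 mm², y = 134.549 mm, Ī = 28129.5 mm⁴.
Centroid: ȳ = ΣA·y / ΣA = 71.4241 mm.
Transfer each piece to the horizontal axis through the centroid using Ī + A·d² with d = y − 71.4241:
  rectangular body: d = -8.92411 mm → contributes +7 772 193 mm⁴
  semicircular cap: d = 63.1252 mm → contributes +3 196 896 mm⁴
Total I = 10 969 088 mm⁴.

Ix ≈ 1.097 × 10⁷ mm⁴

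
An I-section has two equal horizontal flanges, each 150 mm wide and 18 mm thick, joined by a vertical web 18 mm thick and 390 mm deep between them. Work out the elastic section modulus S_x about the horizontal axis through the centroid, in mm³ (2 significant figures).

S_x ≈ 1.5 × 10⁶ mm³

Split into non-overlapping primitives; take the origin at the lower-left of the bounding box.
Bottom flange: 150 × 18, A = 2 700 mm², y = 9 mm, Ī = 72 900 mm⁴.
Web: 18 × 390, A = 7 020 mm², y = 213 mm, Ī = 88 978 500 mm⁴.
Top flange: 150 × 18, A = 2 700 mm², y = 417 mm, Ī = 72 900 mm⁴.
By symmetry the centroid is at mid-height, ȳ = 213 mm.
Transfer each piece to the horizontal axis through the centroid using Ī + A·d² with d = y − 213:
  bottom flange: d = -204 mm → contributes +112 436 100 mm⁴
  web: d = 0 mm → contributes +88 978 500 mm⁴
  top flange: d = 204 mm → contributes +112 436 100 mm⁴
Total I = 313 850 700 mm⁴.
Extreme fibre distance c = 213 mm; S = I/c = 1 473 477 mm³.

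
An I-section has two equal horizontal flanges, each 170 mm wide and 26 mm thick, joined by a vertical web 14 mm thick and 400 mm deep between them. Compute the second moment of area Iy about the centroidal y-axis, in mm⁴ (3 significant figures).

Iy ≈ 2.14 × 10⁷ mm⁴

Break the section into simple shapes (no overlaps), measuring from the bottom-left corner of the bounding box.
Bottom flange: 170 × 26, A = 4 420 mm², x = 85 mm, Ī = 10 644 833 mm⁴.
Web: 14 × 400, A = 5 600 mm², x = 85 mm, Ī = 91 467 mm⁴.
Top flange: 170 × 26, A = 4 420 mm², x = 85 mm, Ī = 10 644 833 mm⁴.
By symmetry the centroid is at mid-width, x̄ = 85 mm.
All pieces are centred on the centroidal y-axis, so I = ΣĪ = 21 381 133 mm⁴.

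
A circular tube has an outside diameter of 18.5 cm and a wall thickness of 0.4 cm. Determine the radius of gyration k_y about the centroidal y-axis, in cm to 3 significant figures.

Break the section into simple shapes (no overlaps), measuring from the bottom-left corner of the bounding box.
Outer circle: ⌀18.5, A = 268.8 cm², x = 9.25 cm, Ī = 5749.9 cm⁴.
Bore (subtracted): ⌀17.7, A = 246.06 cm², x = 9.25 cm, Ī = 4 818 cm⁴.
By symmetry the centroid is at mid-width, x̄ = 9.25 cm.
All pieces are centred on the centroidal y-axis, so I = ΣĪ (holes subtracted) = 931.9 cm⁴.
Radius of gyration: k = √(I/A) = √(931.9 / 22.745) = 6.4009 cm.

k_y ≈ 6.40 cm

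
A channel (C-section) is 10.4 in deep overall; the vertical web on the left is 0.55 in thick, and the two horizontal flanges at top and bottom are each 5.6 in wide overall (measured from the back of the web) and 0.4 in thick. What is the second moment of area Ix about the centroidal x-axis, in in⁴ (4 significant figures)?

Treat the section as a set of non-overlapping primitives; coordinates are from the bounding-box lower-left.
Web: 0.55 × 10.4, A = 5.72 in², y = 5.2 in, Ī = 51.5563 in⁴.
Top flange (beyond web): 5.05 × 0.4, A = 2.02 in², y = 10.2 in, Ī = 0.0269333 in⁴.
Bottom flange (beyond web): 5.05 × 0.4, A = 2.02 in², y = 0.2 in, Ī = 0.0269333 in⁴.
By symmetry the centroid is at mid-height, ȳ = 5.2 in.
Transfer each piece to the centroidal x-axis using Ī + A·d² with d = y − 5.2:
  web: d = 0 in → contributes +51.5563 in⁴
  top flange (beyond web): d = 5 in → contributes +50.5269 in⁴
  bottom flange (beyond web): d = -5 in → contributes +50.5269 in⁴
Total I = 152.61 in⁴.

Ix ≈ 152.6 in⁴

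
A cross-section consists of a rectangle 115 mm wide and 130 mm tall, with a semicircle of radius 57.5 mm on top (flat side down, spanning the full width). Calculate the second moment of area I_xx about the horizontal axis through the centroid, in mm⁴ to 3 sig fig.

I_xx ≈ 5.31 × 10⁷ mm⁴

Treat the section as a set of non-overlapping primitives; coordinates are from the bounding-box lower-left.
Rectangular body: 115 × 130, A = 14 950 mm², y = 65 mm, Ī = 21 054 583 mm⁴.
Semicircular cap: semicircle r = 57.5, A = 5193.4 mm², y = 154.4 mm, Ī = 1 199 785 mm⁴.
Centroid: ȳ = ΣA·y / ΣA = 88.05 mm.
Transfer each piece to the horizontal axis through the centroid using Ī + A·d² with d = y − 88.05:
  rectangular body: d = -23.05 mm → contributes +28 997 799 mm⁴
  semicircular cap: d = 66.353 mm → contributes +24 065 353 mm⁴
Total I = 53 063 152 mm⁴.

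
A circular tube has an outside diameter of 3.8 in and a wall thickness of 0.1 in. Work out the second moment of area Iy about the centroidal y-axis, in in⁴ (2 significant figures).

Break the section into simple shapes (no overlaps), measuring from the bottom-left corner of the bounding box.
Outer circle: ⌀3.8, A = 11.34 in², x = 1.9 in, Ī = 10.24 in⁴.
Bore (subtracted): ⌀3.6, A = 10.18 in², x = 1.9 in, Ī = 8.245 in⁴.
By symmetry the centroid is at mid-width, x̄ = 1.9 in.
All pieces are centred on the centroidal y-axis, so I = ΣĪ (holes subtracted) = 1.991 in⁴.

Iy ≈ 2.0 in⁴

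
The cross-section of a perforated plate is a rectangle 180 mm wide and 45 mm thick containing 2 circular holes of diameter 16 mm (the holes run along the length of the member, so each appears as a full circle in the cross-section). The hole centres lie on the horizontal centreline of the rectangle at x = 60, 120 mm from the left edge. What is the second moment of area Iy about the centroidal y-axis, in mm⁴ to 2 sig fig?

Treat the section as a set of non-overlapping primitives; coordinates are from the bounding-box lower-left.
Plate: 180 × 45, A = 8 100 mm², x = 90 mm, Ī = 21 870 000 mm⁴.
Hole 1 (subtracted): ⌀16, A = 201.1 mm², x = 60 mm, Ī = 3 217 mm⁴.
Hole 2 (subtracted): ⌀16, A = 201.1 mm², x = 120 mm, Ī = 3 217 mm⁴.
By symmetry the centroid is at mid-width, x̄ = 90 mm.
Transfer each piece to the centroidal y-axis using Ī + A·d² with d = x − 90:
  plate: d = 0 mm → contributes +21 870 000 mm⁴
  hole 1: d = -30 mm → contributes −184 173 mm⁴
  hole 2: d = 30 mm → contributes −184 173 mm⁴
Total I = 21 501 655 mm⁴.

Iy ≈ 2.2 × 10⁷ mm⁴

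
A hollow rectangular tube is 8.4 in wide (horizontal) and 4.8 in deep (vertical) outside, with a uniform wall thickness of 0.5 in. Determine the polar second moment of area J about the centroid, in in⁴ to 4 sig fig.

Break the section into simple shapes (no overlaps), measuring from the bottom-left corner of the bounding box.
Outer rectangle: 8.4 × 4.8, A = 40.32 in², y = 2.4 in, Ī = 77.4144 in⁴.
Inner void (subtracted): 7.4 × 3.8, A = 28.12 in², y = 2.4 in, Ī = 33.8377 in⁴.
By symmetry the centroid is at mid-height, ȳ = 2.4 in.
All pieces are centred on the centroidal x-axis, so I = ΣĪ (holes subtracted) = 43.5767 in⁴.
Repeating about the centroidal y-axis gives I_y = 108.761 in⁴.
Polar second moment: J = I_x + I_y = 152.337 in⁴.

J ≈ 152.3 in⁴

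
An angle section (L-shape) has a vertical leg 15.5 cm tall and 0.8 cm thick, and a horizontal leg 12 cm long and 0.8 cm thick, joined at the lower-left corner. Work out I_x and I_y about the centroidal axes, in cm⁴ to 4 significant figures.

I_x ≈ 529.7 cm⁴, I_y ≈ 281.6 cm⁴

Break the section into simple shapes (no overlaps), measuring from the bottom-left corner of the bounding box.
Vertical leg: 0.8 × 15.5, A = 12.4 cm², y = 7.75 cm, Ī = 248.258 cm⁴.
Horizontal leg (remainder): 11.2 × 0.8, A = 8.96 cm², y = 0.4 cm, Ī = 0.477867 cm⁴.
Centroid: ȳ = ΣA·y / ΣA = 4.66685 cm.
Transfer each piece to the centroidal x-axis using Ī + A·d² with d = y − 4.66685:
  vertical leg: d = 3.08315 cm → contributes +366.13 cm⁴
  horizontal leg (remainder): d = -4.26685 cm → contributes +163.604 cm⁴
Total I = 529.734 cm⁴.
For the y-axis: x̄ = 2.91685 cm.
Repeating about the centroidal y-axis gives I_y = 281.577 cm⁴.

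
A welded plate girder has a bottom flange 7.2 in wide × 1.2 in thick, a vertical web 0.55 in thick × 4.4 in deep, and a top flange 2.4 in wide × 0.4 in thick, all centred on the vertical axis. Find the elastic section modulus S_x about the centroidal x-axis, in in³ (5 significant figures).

S_x ≈ 8.6777 in³

Split into non-overlapping primitives; take the origin at the lower-left of the bounding box.
Bottom plate: 7.2 × 1.2, A = 8.64 in², y = 0.6 in, Ī = 1.0368 in⁴.
Web plate: 0.55 × 4.4, A = 2.42 in², y = 3.4 in, Ī = 3.904267 in⁴.
Top plate: 2.4 × 0.4, A = 0.96 in², y = 5.8 in, Ī = 0.0128 in⁴.
Centroid: ȳ = ΣA·y / ΣA = 1.579035 in.
Transfer each piece to the centroidal x-axis using Ī + A·d² with d = y − 1.579035:
  bottom plate: d = -0.9790349 in → contributes +9.318321 in⁴
  web plate: d = 1.820965 in → contributes +11.92878 in⁴
  top plate: d = 4.220965 in → contributes +17.11668 in⁴
Total I = 38.36378 in⁴.
Extreme fibre distance c = 4.420965 in; S = I/c = 8.677694 in³.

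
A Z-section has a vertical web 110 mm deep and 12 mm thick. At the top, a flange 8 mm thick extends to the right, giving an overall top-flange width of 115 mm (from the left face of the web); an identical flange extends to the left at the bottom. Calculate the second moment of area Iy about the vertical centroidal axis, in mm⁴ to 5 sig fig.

Iy ≈ 6.9215 × 10⁶ mm⁴

Treat the section as a set of non-overlapping primitives; coordinates are from the bounding-box lower-left.
Web: 12 × 110, A = 1 320 mm², x = 109 mm, Ī = 15 840 mm⁴.
Top flange (beyond web): 103 × 8, A = 824 mm², x = 166.5 mm, Ī = 728484.7 mm⁴.
Bottom flange (beyond web): 103 × 8, A = 824 mm², x = 51.5 mm, Ī = 728484.7 mm⁴.
Centroid: x̄ = ΣA·x / ΣA = 109 mm.
Transfer each piece to the vertical centroidal axis using Ī + A·d² with d = x − 109:
  web: d = 0 mm → contributes +15 840 mm⁴
  top flange (beyond web): d = 57.5 mm → contributes +3 452 835 mm⁴
  bottom flange (beyond web): d = -57.5 mm → contributes +3 452 835 mm⁴
Total I = 6 921 509 mm⁴.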